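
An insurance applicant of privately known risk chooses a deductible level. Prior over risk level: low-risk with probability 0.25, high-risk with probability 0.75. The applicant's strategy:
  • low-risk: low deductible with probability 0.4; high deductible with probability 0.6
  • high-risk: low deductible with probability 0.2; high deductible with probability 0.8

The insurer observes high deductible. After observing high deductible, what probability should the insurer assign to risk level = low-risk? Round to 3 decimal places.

Apply Bayes' rule using the sender's strategy as the likelihood.
P(high deductible) = 0.25·0.6 + 0.75·0.8 = 0.75
P(low-risk | high deductible) = (0.25·0.6) / 0.75 = 0.15 / 0.75 = 0.2

0.200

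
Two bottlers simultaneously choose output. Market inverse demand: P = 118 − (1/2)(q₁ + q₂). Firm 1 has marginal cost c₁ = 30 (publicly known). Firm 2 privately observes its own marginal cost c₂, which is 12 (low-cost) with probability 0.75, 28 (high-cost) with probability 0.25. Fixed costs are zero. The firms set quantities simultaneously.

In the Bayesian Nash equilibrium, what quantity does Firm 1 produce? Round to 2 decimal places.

Firm 2 with cost c maximizes (118 − (1/2)(q₁+q₂) − c)·q₂, giving q₂(c) = (118 − c − (1/2)q₁).
E[c₂] = 0.75·12 + 0.25·28 = 16
Firm 1's FOC against E[q₂] yields q₁ = (118 − 2·30 + E[c₂])/(3/2) = (118 − 60 + 16)/(3/2) = 49.3333.

49.33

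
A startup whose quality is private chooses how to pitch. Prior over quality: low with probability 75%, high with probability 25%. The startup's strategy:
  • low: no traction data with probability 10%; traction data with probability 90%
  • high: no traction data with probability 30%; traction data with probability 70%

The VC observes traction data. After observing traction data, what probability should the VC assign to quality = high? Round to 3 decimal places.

0.206

Apply Bayes' rule using the sender's strategy as the likelihood.
P(traction data) = 0.75·0.9 + 0.25·0.7 = 0.85
P(high | traction data) = (0.25·0.7) / 0.85 = 0.175 / 0.85 = 0.205882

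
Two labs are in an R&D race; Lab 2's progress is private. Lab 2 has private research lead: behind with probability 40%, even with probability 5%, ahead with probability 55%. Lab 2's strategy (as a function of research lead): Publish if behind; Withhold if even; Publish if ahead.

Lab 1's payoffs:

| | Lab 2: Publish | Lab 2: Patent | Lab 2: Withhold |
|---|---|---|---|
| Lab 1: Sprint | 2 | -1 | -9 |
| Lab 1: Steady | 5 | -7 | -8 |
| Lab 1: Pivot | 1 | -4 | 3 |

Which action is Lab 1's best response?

E[Sprint] = 0.4·(2) + 0.05·(-9) + 0.55·(2) = 1.45
E[Steady] = 0.4·(5) + 0.05·(-8) + 0.55·(5) = 4.35
E[Pivot] = 0.4·(1) + 0.05·(3) + 0.55·(1) = 1.1
Best response: Steady (4.35 is the largest).

Steady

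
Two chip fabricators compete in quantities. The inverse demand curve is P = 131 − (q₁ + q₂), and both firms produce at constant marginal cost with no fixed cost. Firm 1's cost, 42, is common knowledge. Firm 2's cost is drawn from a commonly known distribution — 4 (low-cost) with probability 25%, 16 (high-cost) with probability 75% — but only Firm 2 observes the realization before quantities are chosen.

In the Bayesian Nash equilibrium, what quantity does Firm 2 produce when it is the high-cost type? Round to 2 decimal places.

Firm 2 with cost c maximizes (131 − (q₁+q₂) − c)·q₂, giving q₂(c) = (131 − c − q₁)/2.
E[c₂] = 0.25·4 + 0.75·16 = 13
Firm 1's FOC against E[q₂] yields q₁ = (131 − 2·42 + E[c₂])/3 = (131 − 84 + 13)/3 = 20.
q₂(high-cost) = (131 − 16 − 20)/2 = 47.5.

47.50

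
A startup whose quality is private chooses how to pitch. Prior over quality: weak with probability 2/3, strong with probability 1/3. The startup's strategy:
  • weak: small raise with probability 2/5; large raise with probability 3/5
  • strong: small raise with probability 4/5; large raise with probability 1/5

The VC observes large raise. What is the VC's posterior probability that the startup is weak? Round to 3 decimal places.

0.857

Apply Bayes' rule using the sender's strategy as the likelihood.
P(large raise) = (2/3)·(3/5) + (1/3)·(1/5) = 7/15
P(weak | large raise) = ((2/3)·(3/5)) / (7/15) = (2/5) / (7/15) = 6/7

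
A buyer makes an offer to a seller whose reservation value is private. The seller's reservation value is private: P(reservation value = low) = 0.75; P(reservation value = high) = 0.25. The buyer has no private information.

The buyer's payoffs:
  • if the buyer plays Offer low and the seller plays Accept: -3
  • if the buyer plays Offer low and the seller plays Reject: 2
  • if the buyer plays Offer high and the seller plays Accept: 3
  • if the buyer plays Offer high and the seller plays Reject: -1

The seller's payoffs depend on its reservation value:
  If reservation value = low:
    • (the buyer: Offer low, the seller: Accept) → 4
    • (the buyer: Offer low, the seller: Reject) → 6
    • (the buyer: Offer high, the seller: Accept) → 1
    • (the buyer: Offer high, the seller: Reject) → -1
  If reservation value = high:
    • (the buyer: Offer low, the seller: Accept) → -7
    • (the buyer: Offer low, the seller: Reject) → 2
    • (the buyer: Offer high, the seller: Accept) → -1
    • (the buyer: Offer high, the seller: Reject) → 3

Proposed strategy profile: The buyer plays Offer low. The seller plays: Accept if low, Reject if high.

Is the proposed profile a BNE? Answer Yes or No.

The buyer plays Offer low: E[Offer low] = 0.75·(-3) + 0.25·(2) = -1.75; E[Offer high] = 2. Not best-responding. ✗
The seller (reservation value low), facing Offer low: Accept gives 4, Reject gives 6. Proposed Accept is not best — profitable deviation exists. ✗
The seller (reservation value high), facing Offer low: Accept gives -7, Reject gives 2. Proposed Reject is best. ✓

No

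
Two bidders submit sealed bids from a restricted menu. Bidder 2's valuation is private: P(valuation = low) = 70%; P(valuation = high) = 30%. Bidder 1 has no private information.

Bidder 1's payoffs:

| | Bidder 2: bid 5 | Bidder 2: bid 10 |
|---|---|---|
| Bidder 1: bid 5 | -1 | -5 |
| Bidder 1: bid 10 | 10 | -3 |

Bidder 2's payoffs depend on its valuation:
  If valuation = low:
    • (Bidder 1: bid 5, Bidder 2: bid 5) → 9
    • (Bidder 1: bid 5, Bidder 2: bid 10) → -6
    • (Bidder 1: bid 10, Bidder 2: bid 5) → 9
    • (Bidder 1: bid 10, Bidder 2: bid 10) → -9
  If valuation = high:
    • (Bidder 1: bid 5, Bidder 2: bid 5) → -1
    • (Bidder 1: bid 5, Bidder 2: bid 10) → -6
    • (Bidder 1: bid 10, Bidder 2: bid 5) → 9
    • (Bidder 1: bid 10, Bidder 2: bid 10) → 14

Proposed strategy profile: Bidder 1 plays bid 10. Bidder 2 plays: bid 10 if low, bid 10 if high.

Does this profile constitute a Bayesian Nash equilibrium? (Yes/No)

No

A profile is a BNE iff every type of every player is best-responding given beliefs about the other side.
Bidder 1 plays bid 10: E[bid 10] = 0.7·(-3) + 0.3·(-3) = -3; E[bid 5] = -5. Best-responding. ✓
Bidder 2 (valuation low), facing bid 10: bid 5 gives 9, bid 10 gives -9. Proposed bid 10 is not best — profitable deviation exists. ✗
Bidder 2 (valuation high), facing bid 10: bid 5 gives 9, bid 10 gives 14. Proposed bid 10 is best. ✓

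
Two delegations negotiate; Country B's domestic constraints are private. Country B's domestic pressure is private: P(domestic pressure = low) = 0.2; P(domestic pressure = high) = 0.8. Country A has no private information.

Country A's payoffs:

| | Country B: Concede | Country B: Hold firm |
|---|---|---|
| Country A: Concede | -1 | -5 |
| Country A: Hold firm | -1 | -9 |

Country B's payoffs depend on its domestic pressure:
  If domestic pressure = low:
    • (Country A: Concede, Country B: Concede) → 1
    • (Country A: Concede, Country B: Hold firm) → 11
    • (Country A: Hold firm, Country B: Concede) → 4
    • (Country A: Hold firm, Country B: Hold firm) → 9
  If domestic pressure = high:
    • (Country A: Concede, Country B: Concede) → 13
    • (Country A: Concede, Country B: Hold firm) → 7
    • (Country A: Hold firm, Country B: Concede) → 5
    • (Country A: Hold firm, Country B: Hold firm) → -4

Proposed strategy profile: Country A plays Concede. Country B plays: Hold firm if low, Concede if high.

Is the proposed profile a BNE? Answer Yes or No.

Yes

A profile is a BNE iff every type of every player is best-responding given beliefs about the other side.
Country A plays Concede: E[Concede] = 0.2·(-5) + 0.8·(-1) = -1.8; E[Hold firm] = -2.6. Best-responding. ✓
Country B (domestic pressure low), facing Concede: Concede gives 1, Hold firm gives 11. Proposed Hold firm is best. ✓
Country B (domestic pressure high), facing Concede: Concede gives 13, Hold firm gives 7. Proposed Concede is best. ✓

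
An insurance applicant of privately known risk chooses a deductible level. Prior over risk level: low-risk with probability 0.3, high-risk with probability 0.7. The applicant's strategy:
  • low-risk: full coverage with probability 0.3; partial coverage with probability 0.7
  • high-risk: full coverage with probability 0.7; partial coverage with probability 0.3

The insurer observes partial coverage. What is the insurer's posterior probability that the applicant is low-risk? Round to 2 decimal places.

P(partial coverage) = 0.3·0.7 + 0.7·0.3 = 0.42
P(low-risk | partial coverage) = (0.3·0.7) / 0.42 = 0.21 / 0.42 = 0.5

0.50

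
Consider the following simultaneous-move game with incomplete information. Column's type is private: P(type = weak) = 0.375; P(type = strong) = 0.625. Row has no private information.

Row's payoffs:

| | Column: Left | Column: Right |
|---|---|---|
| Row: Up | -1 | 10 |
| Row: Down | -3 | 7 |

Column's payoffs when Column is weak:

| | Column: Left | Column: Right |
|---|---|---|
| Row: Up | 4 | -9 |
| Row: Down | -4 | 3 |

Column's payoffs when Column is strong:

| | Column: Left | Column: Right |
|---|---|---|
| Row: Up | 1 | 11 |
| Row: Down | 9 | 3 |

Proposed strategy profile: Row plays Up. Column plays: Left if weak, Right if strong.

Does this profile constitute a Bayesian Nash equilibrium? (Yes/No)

Yes

Row plays Up: E[Up] = 0.375·(-1) + 0.625·(10) = 5.875; E[Down] = 3.25. Best-responding. ✓
Column (type weak), facing Up: Left gives 4, Right gives -9. Proposed Left is best. ✓
Column (type strong), facing Up: Left gives 1, Right gives 11. Proposed Right is best. ✓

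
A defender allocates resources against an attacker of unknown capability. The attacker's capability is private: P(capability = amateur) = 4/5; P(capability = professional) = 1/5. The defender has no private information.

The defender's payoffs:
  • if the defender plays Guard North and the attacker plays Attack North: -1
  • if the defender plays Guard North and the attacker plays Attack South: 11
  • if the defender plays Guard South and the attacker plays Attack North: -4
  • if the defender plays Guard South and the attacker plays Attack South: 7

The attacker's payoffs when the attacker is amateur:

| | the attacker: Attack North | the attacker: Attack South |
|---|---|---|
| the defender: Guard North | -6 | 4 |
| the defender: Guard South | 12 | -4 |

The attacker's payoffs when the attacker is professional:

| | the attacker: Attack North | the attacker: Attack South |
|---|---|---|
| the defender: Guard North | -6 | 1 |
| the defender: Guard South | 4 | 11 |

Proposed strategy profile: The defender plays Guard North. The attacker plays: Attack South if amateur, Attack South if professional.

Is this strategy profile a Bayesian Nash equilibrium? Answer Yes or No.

Yes

A profile is a BNE iff every type of every player is best-responding given beliefs about the other side.
The defender plays Guard North: E[Guard North] = 4/5·(11) + 1/5·(11) = 11; E[Guard South] = 7. Best-responding. ✓
The attacker (capability amateur), facing Guard North: Attack North gives -6, Attack South gives 4. Proposed Attack South is best. ✓
The attacker (capability professional), facing Guard North: Attack North gives -6, Attack South gives 1. Proposed Attack South is best. ✓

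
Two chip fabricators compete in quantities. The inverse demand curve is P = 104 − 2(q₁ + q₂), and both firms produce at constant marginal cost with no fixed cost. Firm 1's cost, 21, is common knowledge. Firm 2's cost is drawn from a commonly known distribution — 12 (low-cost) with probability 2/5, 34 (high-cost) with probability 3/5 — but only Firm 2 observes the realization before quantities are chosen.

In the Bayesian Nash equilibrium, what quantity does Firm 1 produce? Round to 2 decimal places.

14.53

Each type of Firm 2 best-responds to q₁; Firm 1 best-responds to the expected q₂ over Firm 2's types.
Firm 2 with cost c maximizes (104 − 2(q₁+q₂) − c)·q₂, giving q₂(c) = (104 − c − 2q₁)/4.
E[c₂] = 2/5·12 + 3/5·34 = 25.2
Firm 1's FOC against E[q₂] yields q₁ = (104 − 2·21 + E[c₂])/6 = (104 − 42 + 25.2)/6 = 14.5333.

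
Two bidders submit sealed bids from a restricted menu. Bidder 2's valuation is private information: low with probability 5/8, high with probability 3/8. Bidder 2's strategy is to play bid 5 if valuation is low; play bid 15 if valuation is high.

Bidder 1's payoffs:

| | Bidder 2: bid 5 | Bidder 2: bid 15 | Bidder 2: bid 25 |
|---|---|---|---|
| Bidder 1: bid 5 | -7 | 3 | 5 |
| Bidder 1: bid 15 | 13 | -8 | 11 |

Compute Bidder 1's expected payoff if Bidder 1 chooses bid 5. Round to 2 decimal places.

E[bid 5] = 5/8·(-7) + 3/8·3 = (-35/8) + 9/8 = -13/4

-3.25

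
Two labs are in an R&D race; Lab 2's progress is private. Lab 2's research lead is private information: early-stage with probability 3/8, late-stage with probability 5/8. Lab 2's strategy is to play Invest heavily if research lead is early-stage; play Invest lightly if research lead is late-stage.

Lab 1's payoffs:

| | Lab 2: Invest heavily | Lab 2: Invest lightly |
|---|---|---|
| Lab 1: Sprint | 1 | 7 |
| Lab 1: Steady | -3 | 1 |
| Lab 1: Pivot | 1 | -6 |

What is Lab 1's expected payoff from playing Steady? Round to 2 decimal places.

-0.50

E[Steady] = 3/8·(-3) + 5/8·1 = (-9/8) + 5/8 = -1/2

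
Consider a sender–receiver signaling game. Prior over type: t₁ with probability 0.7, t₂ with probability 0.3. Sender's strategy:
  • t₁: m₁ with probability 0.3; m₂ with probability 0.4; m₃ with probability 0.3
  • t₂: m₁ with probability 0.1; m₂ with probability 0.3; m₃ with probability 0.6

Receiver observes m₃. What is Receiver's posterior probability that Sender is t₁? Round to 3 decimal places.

P(m₃) = 0.7·0.3 + 0.3·0.6 = 0.39
P(t₁ | m₃) = (0.7·0.3) / 0.39 = 0.21 / 0.39 = 0.538462

0.538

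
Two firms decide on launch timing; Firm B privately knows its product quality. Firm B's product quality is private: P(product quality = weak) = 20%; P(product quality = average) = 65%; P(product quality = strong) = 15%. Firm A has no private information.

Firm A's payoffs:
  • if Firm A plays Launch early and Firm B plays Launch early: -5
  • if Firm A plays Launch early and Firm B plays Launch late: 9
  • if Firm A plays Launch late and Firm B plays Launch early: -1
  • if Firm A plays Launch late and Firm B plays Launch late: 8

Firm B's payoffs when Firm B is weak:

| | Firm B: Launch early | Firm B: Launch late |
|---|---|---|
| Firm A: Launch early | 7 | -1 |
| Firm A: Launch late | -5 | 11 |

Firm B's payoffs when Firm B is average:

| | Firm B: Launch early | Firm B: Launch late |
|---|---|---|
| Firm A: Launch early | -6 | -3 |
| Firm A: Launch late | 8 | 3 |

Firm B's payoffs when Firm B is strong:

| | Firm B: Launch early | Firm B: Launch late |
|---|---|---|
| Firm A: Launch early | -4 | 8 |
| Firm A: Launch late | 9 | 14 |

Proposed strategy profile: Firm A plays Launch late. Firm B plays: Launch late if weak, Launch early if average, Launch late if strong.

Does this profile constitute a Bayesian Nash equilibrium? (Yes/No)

A profile is a BNE iff every type of every player is best-responding given beliefs about the other side.
Firm A plays Launch late: E[Launch late] = 0.2·(8) + 0.65·(-1) + 0.15·(8) = 2.15; E[Launch early] = -0.1. Best-responding. ✓
Firm B (product quality weak), facing Launch late: Launch early gives -5, Launch late gives 11. Proposed Launch late is best. ✓
Firm B (product quality average), facing Launch late: Launch early gives 8, Launch late gives 3. Proposed Launch early is best. ✓
Firm B (product quality strong), facing Launch late: Launch early gives 9, Launch late gives 14. Proposed Launch late is best. ✓

Yes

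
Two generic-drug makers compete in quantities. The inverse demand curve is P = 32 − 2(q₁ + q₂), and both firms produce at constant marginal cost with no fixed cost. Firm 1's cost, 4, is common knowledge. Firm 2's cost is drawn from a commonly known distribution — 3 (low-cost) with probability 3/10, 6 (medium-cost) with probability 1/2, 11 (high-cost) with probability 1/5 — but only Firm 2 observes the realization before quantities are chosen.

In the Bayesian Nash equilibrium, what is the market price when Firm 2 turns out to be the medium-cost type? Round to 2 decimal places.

13.98

Type-c best response for Firm 2: q₂(c) = (32 − c)/4 − q₁/2.
Firm 1 maximizes expected profit; its first-order condition is 32 − 4q₁ − 2E[q₂] − 4 = 0.
Substituting E[q₂] and solving: E[c₂] = 6.1, so q₁ = (32 − 2·4 + 6.1)/6 = 5.01667.
q₂(medium-cost) = 3.99167, so P = 32 − 2·(5.01667 + 3.99167) = 13.9833.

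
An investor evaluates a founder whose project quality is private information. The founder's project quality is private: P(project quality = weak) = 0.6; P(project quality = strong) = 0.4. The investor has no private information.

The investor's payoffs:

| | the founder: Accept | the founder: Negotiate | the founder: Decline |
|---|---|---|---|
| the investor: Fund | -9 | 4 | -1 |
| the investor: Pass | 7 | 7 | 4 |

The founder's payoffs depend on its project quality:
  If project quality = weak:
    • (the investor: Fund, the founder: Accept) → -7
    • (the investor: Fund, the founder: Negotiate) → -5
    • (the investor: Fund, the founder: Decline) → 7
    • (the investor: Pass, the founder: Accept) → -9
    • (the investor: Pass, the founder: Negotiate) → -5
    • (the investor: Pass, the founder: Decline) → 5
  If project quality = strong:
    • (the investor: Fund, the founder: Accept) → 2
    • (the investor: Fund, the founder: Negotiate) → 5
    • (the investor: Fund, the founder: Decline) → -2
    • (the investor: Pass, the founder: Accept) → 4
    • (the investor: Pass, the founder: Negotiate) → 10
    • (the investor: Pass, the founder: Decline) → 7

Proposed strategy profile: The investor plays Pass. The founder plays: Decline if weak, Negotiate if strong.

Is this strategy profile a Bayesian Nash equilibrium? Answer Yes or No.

A profile is a BNE iff every type of every player is best-responding given beliefs about the other side.
The investor plays Pass: E[Pass] = 0.6·(4) + 0.4·(7) = 5.2; E[Fund] = 1. Best-responding. ✓
The founder (project quality weak), facing Pass: Accept gives -9, Negotiate gives -5, Decline gives 5. Proposed Decline is best. ✓
The founder (project quality strong), facing Pass: Accept gives 4, Negotiate gives 10, Decline gives 7. Proposed Negotiate is best. ✓

Yes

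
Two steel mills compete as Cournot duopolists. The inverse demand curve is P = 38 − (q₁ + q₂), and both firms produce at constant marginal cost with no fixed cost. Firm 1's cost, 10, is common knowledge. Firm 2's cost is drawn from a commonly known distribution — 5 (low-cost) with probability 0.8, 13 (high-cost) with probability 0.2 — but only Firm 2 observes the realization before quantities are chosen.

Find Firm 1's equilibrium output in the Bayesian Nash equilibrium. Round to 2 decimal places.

8.20

Type-c best response for Firm 2: q₂(c) = (38 − c)/2 − q₁/2.
Firm 1 maximizes expected profit; its first-order condition is 38 − 2q₁ − E[q₂] − 10 = 0.
Substituting E[q₂] and solving: E[c₂] = 6.6, so q₁ = (38 − 2·10 + 6.6)/3 = 8.2.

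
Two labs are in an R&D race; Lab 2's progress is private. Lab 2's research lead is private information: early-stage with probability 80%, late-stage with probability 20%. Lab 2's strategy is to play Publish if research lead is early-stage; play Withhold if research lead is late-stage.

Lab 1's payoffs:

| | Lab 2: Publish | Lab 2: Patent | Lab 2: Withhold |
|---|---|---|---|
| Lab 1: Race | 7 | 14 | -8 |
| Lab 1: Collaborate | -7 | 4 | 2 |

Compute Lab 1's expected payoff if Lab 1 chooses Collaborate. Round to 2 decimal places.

Take the expectation over Lab 2's research lead, weighting each type's action by its prior probability.
E[Collaborate] = 0.8·(-7) + 0.2·2 = (-5.6) + 0.4 = -5.2

-5.20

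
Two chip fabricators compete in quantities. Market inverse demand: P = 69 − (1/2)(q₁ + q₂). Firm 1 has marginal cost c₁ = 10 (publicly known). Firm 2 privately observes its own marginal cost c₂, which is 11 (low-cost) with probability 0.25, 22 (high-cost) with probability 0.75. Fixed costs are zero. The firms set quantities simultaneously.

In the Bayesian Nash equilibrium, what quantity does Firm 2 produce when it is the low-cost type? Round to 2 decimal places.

Each type of Firm 2 best-responds to q₁; Firm 1 best-responds to the expected q₂ over Firm 2's types.
Firm 2 with cost c maximizes (69 − (1/2)(q₁+q₂) − c)·q₂, giving q₂(c) = (69 − c − (1/2)q₁).
E[c₂] = 0.25·11 + 0.75·22 = 19.25
Firm 1's FOC against E[q₂] yields q₁ = (69 − 2·10 + E[c₂])/(3/2) = (69 − 20 + 19.25)/(3/2) = 45.5.
q₂(low-cost) = (69 − 11 − (1/2)·45.5) = 35.25.

35.25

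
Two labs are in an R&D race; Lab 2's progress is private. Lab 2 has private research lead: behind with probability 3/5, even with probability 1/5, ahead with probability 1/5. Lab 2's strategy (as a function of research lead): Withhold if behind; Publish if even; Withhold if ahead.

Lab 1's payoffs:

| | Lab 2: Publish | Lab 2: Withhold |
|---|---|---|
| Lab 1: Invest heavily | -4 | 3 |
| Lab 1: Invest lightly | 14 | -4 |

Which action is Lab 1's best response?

Invest heavily

Compute Lab 1's expected payoff for each action, taking the expectation over Lab 2's type.
E[Invest heavily] = 3/5·(3) + 1/5·(-4) + 1/5·(3) = 8/5
E[Invest lightly] = 3/5·(-4) + 1/5·(14) + 1/5·(-4) = -2/5
Best response: Invest heavily (8/5 is the largest).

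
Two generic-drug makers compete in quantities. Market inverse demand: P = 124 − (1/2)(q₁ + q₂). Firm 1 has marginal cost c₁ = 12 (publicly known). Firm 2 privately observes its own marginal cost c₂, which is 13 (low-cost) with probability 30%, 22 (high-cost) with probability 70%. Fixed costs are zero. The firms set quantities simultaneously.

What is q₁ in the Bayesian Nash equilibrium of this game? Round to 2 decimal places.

79.53

Firm 2 with cost c maximizes (124 − (1/2)(q₁+q₂) − c)·q₂, giving q₂(c) = (124 − c − (1/2)q₁).
E[c₂] = 0.3·13 + 0.7·22 = 19.3
Firm 1's FOC against E[q₂] yields q₁ = (124 − 2·12 + E[c₂])/(3/2) = (124 − 24 + 19.3)/(3/2) = 79.5333.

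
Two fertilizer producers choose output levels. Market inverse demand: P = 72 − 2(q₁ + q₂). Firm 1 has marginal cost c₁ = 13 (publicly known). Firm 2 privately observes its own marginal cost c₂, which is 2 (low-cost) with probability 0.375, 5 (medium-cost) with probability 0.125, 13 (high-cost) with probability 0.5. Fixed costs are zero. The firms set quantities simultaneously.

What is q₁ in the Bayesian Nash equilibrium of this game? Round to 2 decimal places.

Type-c best response for Firm 2: q₂(c) = (72 − c)/4 − q₁/2.
Firm 1 maximizes expected profit; its first-order condition is 72 − 4q₁ − 2E[q₂] − 13 = 0.
Substituting E[q₂] and solving: E[c₂] = 7.875, so q₁ = (72 − 2·13 + 7.875)/6 = 8.97917.

8.98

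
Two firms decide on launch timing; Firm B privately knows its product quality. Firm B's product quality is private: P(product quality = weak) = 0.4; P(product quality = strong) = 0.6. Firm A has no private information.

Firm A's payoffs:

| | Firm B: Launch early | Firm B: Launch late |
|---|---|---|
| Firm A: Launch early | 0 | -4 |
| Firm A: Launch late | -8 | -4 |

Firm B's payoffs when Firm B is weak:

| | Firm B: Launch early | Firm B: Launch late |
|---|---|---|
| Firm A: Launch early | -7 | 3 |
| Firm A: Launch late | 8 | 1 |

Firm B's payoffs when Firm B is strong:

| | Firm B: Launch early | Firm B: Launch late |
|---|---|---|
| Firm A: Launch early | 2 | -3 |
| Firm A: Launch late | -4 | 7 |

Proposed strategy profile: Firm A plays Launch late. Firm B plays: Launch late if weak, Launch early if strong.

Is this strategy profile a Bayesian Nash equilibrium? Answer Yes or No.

Firm A plays Launch late: E[Launch late] = 0.4·(-4) + 0.6·(-8) = -6.4; E[Launch early] = -1.6. Not best-responding. ✗
Firm B (product quality weak), facing Launch late: Launch early gives 8, Launch late gives 1. Proposed Launch late is not best — profitable deviation exists. ✗
Firm B (product quality strong), facing Launch late: Launch early gives -4, Launch late gives 7. Proposed Launch early is not best — profitable deviation exists. ✗

No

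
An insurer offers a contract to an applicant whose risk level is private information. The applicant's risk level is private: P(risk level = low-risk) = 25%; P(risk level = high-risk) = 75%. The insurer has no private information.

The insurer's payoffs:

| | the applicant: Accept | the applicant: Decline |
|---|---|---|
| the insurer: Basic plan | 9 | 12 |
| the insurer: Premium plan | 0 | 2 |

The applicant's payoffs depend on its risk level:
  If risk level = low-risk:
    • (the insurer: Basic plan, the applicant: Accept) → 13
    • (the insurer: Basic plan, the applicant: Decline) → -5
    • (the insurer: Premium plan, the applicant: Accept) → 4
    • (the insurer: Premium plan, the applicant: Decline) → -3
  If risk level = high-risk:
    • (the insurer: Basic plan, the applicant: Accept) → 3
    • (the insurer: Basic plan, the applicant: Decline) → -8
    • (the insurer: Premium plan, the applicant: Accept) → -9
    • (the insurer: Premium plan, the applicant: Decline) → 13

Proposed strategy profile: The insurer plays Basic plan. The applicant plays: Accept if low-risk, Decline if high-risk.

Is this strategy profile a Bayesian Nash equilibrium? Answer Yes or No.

The insurer plays Basic plan: E[Basic plan] = 0.25·(9) + 0.75·(12) = 11.25; E[Premium plan] = 1.5. Best-responding. ✓
The applicant (risk level low-risk), facing Basic plan: Accept gives 13, Decline gives -5. Proposed Accept is best. ✓
The applicant (risk level high-risk), facing Basic plan: Accept gives 3, Decline gives -8. Proposed Decline is not best — profitable deviation exists. ✗

No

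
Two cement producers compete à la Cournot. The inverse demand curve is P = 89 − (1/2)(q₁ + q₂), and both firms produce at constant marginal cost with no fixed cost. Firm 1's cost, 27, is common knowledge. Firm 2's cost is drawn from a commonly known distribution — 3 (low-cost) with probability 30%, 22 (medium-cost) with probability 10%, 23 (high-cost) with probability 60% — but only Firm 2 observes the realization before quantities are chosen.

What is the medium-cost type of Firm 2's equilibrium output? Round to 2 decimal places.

49.70

Firm 2 with cost c maximizes (89 − (1/2)(q₁+q₂) − c)·q₂, giving q₂(c) = (89 − c − (1/2)q₁).
E[c₂] = 0.3·3 + 0.1·22 + 0.6·23 = 16.9
Firm 1's FOC against E[q₂] yields q₁ = (89 − 2·27 + E[c₂])/(3/2) = (89 − 54 + 16.9)/(3/2) = 34.6.
q₂(medium-cost) = (89 − 22 − (1/2)·34.6) = 49.7.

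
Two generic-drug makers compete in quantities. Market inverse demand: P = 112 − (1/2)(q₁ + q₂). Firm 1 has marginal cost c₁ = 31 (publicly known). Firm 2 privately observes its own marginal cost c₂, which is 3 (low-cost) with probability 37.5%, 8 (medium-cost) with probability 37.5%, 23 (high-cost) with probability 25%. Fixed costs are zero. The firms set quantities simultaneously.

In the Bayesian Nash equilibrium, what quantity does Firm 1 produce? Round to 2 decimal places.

39.92

Firm 2 with cost c maximizes (112 − (1/2)(q₁+q₂) − c)·q₂, giving q₂(c) = (112 − c − (1/2)q₁).
E[c₂] = 0.375·3 + 0.375·8 + 0.25·23 = 9.875
Firm 1's FOC against E[q₂] yields q₁ = (112 − 2·31 + E[c₂])/(3/2) = (112 − 62 + 9.875)/(3/2) = 39.9167.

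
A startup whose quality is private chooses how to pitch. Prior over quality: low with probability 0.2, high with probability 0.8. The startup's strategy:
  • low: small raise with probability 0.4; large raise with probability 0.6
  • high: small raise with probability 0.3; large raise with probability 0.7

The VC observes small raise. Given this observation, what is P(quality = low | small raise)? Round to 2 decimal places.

P(small raise) = 0.2·0.4 + 0.8·0.3 = 0.32
P(low | small raise) = (0.2·0.4) / 0.32 = 0.08 / 0.32 = 0.25

0.25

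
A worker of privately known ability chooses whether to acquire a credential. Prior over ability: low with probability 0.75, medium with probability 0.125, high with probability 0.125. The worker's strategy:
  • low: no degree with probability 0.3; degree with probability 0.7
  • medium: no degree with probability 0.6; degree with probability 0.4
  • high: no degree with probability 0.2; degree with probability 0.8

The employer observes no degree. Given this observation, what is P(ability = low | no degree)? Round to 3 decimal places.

0.692

P(no degree) = 0.75·0.3 + 0.125·0.6 + 0.125·0.2 = 0.325
P(low | no degree) = (0.75·0.3) / 0.325 = 0.225 / 0.325 = 0.692308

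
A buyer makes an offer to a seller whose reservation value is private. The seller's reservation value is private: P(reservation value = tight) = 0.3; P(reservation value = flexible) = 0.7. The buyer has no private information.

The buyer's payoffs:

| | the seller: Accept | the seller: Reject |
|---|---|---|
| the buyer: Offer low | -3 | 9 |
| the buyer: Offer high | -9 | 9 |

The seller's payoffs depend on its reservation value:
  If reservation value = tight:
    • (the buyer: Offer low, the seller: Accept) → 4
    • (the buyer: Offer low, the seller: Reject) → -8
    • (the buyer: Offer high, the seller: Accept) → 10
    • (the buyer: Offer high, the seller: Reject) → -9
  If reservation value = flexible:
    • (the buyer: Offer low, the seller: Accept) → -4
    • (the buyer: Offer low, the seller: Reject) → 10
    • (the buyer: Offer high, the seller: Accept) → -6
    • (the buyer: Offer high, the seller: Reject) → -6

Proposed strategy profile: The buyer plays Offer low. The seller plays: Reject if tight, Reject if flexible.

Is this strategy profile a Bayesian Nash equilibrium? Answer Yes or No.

No

The buyer plays Offer low: E[Offer low] = 0.3·(9) + 0.7·(9) = 9; E[Offer high] = 9. Best-responding. ✓
The seller (reservation value tight), facing Offer low: Accept gives 4, Reject gives -8. Proposed Reject is not best — profitable deviation exists. ✗
The seller (reservation value flexible), facing Offer low: Accept gives -4, Reject gives 10. Proposed Reject is best. ✓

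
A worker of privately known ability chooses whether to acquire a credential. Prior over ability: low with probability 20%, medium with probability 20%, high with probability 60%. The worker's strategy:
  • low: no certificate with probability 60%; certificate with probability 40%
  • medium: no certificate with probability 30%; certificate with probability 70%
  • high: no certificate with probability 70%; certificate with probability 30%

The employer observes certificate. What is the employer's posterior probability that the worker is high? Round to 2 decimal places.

P(certificate) = 0.2·0.4 + 0.2·0.7 + 0.6·0.3 = 0.4
P(high | certificate) = (0.6·0.3) / 0.4 = 0.18 / 0.4 = 0.45

0.45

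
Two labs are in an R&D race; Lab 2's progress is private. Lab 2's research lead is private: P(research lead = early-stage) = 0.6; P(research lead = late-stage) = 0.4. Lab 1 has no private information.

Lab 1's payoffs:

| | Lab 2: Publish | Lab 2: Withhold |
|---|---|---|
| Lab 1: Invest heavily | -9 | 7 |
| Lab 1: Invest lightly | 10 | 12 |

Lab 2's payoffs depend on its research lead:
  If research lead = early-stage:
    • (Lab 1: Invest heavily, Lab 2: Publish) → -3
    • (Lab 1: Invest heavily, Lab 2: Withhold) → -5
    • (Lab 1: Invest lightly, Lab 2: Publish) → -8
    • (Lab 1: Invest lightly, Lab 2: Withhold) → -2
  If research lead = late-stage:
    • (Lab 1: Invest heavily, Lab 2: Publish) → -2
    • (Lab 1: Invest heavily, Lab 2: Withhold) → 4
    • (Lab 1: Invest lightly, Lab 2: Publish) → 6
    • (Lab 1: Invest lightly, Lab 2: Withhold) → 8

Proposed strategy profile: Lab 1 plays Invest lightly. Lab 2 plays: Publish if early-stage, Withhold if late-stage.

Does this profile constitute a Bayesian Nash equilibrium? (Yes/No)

No

Lab 1 plays Invest lightly: E[Invest lightly] = 0.6·(10) + 0.4·(12) = 10.8; E[Invest heavily] = -2.6. Best-responding. ✓
Lab 2 (research lead early-stage), facing Invest lightly: Publish gives -8, Withhold gives -2. Proposed Publish is not best — profitable deviation exists. ✗
Lab 2 (research lead late-stage), facing Invest lightly: Publish gives 6, Withhold gives 8. Proposed Withhold is best. ✓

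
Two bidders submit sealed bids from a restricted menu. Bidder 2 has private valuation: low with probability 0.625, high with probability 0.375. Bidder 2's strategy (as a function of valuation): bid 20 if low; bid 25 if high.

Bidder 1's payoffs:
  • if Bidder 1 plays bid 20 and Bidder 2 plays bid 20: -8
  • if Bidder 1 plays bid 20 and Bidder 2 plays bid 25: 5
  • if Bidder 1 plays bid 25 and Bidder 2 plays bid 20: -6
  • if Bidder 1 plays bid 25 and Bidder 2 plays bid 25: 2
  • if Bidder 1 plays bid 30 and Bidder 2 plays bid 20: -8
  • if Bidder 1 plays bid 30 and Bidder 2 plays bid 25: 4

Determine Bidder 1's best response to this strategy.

bid 25

E[bid 20] = 0.625·(-8) + 0.375·(5) = -3.125
E[bid 25] = 0.625·(-6) + 0.375·(2) = -3
E[bid 30] = 0.625·(-8) + 0.375·(4) = -3.5
Best response: bid 25 (-3 is the largest).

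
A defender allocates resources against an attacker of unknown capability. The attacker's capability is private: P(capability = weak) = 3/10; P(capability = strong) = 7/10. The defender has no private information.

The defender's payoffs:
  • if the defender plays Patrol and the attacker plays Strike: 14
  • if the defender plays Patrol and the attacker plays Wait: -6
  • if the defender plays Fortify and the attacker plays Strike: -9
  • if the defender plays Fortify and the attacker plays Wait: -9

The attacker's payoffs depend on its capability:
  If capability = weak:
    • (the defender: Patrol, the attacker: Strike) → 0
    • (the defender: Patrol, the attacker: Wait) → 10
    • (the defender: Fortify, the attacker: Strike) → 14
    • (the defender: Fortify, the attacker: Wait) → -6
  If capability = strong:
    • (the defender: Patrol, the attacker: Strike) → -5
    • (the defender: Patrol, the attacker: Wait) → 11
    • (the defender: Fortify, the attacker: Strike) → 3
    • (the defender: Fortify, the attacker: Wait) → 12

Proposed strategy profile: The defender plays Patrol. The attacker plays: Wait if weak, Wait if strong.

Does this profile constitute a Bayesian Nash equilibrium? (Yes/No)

A profile is a BNE iff every type of every player is best-responding given beliefs about the other side.
The defender plays Patrol: E[Patrol] = 3/10·(-6) + 7/10·(-6) = -6; E[Fortify] = -9. Best-responding. ✓
The attacker (capability weak), facing Patrol: Strike gives 0, Wait gives 10. Proposed Wait is best. ✓
The attacker (capability strong), facing Patrol: Strike gives -5, Wait gives 11. Proposed Wait is best. ✓

Yes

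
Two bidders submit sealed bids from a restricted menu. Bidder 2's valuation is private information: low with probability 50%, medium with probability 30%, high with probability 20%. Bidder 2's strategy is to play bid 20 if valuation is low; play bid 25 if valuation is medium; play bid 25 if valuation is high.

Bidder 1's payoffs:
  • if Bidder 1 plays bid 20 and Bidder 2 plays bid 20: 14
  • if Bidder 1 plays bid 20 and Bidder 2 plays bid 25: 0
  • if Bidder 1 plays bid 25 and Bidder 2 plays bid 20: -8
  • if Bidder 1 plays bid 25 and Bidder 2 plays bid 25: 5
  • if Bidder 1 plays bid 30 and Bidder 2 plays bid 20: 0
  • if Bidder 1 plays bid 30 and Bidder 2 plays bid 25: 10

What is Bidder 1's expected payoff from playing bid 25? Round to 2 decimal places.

Take the expectation over Bidder 2's valuation, weighting each type's action by its prior probability.
E[bid 25] = 0.5·(-8) + 0.3·5 + 0.2·5 = (-4) + 1.5 + 1 = -1.5

-1.50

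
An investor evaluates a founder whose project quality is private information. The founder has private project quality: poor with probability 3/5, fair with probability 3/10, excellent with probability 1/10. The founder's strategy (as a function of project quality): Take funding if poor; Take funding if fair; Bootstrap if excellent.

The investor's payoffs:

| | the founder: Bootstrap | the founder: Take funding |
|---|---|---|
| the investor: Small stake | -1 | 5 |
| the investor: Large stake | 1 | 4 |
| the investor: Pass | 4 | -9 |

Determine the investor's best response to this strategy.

Small stake

Compute the investor's expected payoff for each action, taking the expectation over the founder's type.
E[Small stake] = 3/5·(5) + 3/10·(5) + 1/10·(-1) = 22/5
E[Large stake] = 3/5·(4) + 3/10·(4) + 1/10·(1) = 37/10
E[Pass] = 3/5·(-9) + 3/10·(-9) + 1/10·(4) = -77/10
Best response: Small stake (22/5 is the largest).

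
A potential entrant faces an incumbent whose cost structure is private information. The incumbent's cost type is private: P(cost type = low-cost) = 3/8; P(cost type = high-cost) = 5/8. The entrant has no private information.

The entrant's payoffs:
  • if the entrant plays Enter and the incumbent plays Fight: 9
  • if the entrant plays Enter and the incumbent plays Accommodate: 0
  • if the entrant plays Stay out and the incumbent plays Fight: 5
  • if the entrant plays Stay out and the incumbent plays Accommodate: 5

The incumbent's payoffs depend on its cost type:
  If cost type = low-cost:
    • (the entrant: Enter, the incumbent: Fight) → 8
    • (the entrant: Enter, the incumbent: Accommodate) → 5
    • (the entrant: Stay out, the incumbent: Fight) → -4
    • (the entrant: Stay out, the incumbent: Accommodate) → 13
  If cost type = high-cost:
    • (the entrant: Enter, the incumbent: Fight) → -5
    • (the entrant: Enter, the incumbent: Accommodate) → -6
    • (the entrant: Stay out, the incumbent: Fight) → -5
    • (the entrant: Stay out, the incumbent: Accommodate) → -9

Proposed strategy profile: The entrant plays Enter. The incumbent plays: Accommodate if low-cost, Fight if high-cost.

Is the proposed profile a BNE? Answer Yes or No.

The entrant plays Enter: E[Enter] = 3/8·(0) + 5/8·(9) = 45/8; E[Stay out] = 5. Best-responding. ✓
The incumbent (cost type low-cost), facing Enter: Fight gives 8, Accommodate gives 5. Proposed Accommodate is not best — profitable deviation exists. ✗
The incumbent (cost type high-cost), facing Enter: Fight gives -5, Accommodate gives -6. Proposed Fight is best. ✓

No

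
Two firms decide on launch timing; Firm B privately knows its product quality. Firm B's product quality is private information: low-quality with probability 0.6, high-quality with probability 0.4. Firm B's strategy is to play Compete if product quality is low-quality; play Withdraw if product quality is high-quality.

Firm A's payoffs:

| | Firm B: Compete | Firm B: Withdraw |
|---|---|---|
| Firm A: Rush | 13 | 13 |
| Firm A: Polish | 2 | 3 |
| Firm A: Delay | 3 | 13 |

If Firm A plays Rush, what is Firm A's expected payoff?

13

Take the expectation over Firm B's product quality, weighting each type's action by its prior probability.
E[Rush] = 0.6·13 + 0.4·13 = 7.8 + 5.2 = 13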